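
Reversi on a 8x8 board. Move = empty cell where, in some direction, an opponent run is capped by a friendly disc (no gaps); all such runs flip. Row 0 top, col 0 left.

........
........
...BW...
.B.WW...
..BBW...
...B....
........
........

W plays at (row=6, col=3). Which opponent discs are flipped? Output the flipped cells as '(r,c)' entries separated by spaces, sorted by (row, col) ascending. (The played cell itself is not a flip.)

Dir NW: first cell '.' (not opp) -> no flip
Dir N: opp run (5,3) (4,3) capped by W -> flip
Dir NE: first cell '.' (not opp) -> no flip
Dir W: first cell '.' (not opp) -> no flip
Dir E: first cell '.' (not opp) -> no flip
Dir SW: first cell '.' (not opp) -> no flip
Dir S: first cell '.' (not opp) -> no flip
Dir SE: first cell '.' (not opp) -> no flip

Answer: (4,3) (5,3)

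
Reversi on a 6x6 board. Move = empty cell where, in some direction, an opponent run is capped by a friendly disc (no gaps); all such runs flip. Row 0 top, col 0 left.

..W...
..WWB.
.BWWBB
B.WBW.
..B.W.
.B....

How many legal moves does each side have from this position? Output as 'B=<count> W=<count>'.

-- B to move --
(0,1): no bracket -> illegal
(0,3): flips 3 -> legal
(0,4): no bracket -> illegal
(1,1): flips 3 -> legal
(3,1): flips 1 -> legal
(3,5): flips 1 -> legal
(4,1): flips 2 -> legal
(4,3): flips 2 -> legal
(4,5): no bracket -> illegal
(5,3): no bracket -> illegal
(5,4): flips 2 -> legal
(5,5): flips 1 -> legal
B mobility = 8
-- W to move --
(0,3): no bracket -> illegal
(0,4): flips 2 -> legal
(0,5): flips 1 -> legal
(1,0): flips 1 -> legal
(1,1): no bracket -> illegal
(1,5): flips 1 -> legal
(2,0): flips 1 -> legal
(3,1): no bracket -> illegal
(3,5): flips 1 -> legal
(4,0): no bracket -> illegal
(4,1): no bracket -> illegal
(4,3): flips 1 -> legal
(5,0): no bracket -> illegal
(5,2): flips 1 -> legal
(5,3): no bracket -> illegal
W mobility = 8

Answer: B=8 W=8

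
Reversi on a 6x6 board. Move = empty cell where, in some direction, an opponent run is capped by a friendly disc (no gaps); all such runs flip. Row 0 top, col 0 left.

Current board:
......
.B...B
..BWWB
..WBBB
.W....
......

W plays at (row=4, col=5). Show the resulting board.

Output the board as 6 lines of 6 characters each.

Place W at (4,5); scan 8 dirs for brackets.
Dir NW: opp run (3,4) capped by W -> flip
Dir N: opp run (3,5) (2,5) (1,5), next='.' -> no flip
Dir NE: edge -> no flip
Dir W: first cell '.' (not opp) -> no flip
Dir E: edge -> no flip
Dir SW: first cell '.' (not opp) -> no flip
Dir S: first cell '.' (not opp) -> no flip
Dir SE: edge -> no flip
All flips: (3,4)

Answer: ......
.B...B
..BWWB
..WBWB
.W...W
......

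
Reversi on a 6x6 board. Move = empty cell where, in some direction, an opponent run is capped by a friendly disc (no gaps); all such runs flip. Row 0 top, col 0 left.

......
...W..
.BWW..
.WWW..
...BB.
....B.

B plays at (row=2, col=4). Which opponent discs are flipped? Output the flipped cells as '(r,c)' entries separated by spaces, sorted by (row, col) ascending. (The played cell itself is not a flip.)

Dir NW: opp run (1,3), next='.' -> no flip
Dir N: first cell '.' (not opp) -> no flip
Dir NE: first cell '.' (not opp) -> no flip
Dir W: opp run (2,3) (2,2) capped by B -> flip
Dir E: first cell '.' (not opp) -> no flip
Dir SW: opp run (3,3), next='.' -> no flip
Dir S: first cell '.' (not opp) -> no flip
Dir SE: first cell '.' (not opp) -> no flip

Answer: (2,2) (2,3)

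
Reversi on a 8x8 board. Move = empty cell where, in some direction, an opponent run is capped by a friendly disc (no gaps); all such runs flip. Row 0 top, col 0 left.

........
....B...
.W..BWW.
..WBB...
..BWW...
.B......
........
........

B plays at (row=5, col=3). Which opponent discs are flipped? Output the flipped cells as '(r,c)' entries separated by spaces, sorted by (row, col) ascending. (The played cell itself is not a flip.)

Answer: (4,3)

Derivation:
Dir NW: first cell 'B' (not opp) -> no flip
Dir N: opp run (4,3) capped by B -> flip
Dir NE: opp run (4,4), next='.' -> no flip
Dir W: first cell '.' (not opp) -> no flip
Dir E: first cell '.' (not opp) -> no flip
Dir SW: first cell '.' (not opp) -> no flip
Dir S: first cell '.' (not opp) -> no flip
Dir SE: first cell '.' (not opp) -> no flip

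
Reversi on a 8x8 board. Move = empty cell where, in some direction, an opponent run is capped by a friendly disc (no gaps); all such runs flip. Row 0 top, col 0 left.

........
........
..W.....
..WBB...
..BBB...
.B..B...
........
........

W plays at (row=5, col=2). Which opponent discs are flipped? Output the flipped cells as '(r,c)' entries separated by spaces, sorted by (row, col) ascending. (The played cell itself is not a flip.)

Dir NW: first cell '.' (not opp) -> no flip
Dir N: opp run (4,2) capped by W -> flip
Dir NE: opp run (4,3) (3,4), next='.' -> no flip
Dir W: opp run (5,1), next='.' -> no flip
Dir E: first cell '.' (not opp) -> no flip
Dir SW: first cell '.' (not opp) -> no flip
Dir S: first cell '.' (not opp) -> no flip
Dir SE: first cell '.' (not opp) -> no flip

Answer: (4,2)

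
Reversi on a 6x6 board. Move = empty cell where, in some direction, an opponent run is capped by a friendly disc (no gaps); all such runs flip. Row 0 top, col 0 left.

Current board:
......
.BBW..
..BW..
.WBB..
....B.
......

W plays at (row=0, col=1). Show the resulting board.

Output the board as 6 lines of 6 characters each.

Answer: .W....
.BWW..
..BW..
.WBB..
....B.
......

Derivation:
Place W at (0,1); scan 8 dirs for brackets.
Dir NW: edge -> no flip
Dir N: edge -> no flip
Dir NE: edge -> no flip
Dir W: first cell '.' (not opp) -> no flip
Dir E: first cell '.' (not opp) -> no flip
Dir SW: first cell '.' (not opp) -> no flip
Dir S: opp run (1,1), next='.' -> no flip
Dir SE: opp run (1,2) capped by W -> flip
All flips: (1,2)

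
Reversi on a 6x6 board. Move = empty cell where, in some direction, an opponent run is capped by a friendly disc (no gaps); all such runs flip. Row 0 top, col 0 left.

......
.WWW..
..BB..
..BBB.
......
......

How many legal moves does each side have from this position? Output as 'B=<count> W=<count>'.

-- B to move --
(0,0): flips 1 -> legal
(0,1): flips 1 -> legal
(0,2): flips 1 -> legal
(0,3): flips 1 -> legal
(0,4): flips 1 -> legal
(1,0): no bracket -> illegal
(1,4): no bracket -> illegal
(2,0): no bracket -> illegal
(2,1): no bracket -> illegal
(2,4): no bracket -> illegal
B mobility = 5
-- W to move --
(1,4): no bracket -> illegal
(2,1): no bracket -> illegal
(2,4): no bracket -> illegal
(2,5): no bracket -> illegal
(3,1): flips 1 -> legal
(3,5): no bracket -> illegal
(4,1): no bracket -> illegal
(4,2): flips 2 -> legal
(4,3): flips 2 -> legal
(4,4): flips 2 -> legal
(4,5): flips 2 -> legal
W mobility = 5

Answer: B=5 W=5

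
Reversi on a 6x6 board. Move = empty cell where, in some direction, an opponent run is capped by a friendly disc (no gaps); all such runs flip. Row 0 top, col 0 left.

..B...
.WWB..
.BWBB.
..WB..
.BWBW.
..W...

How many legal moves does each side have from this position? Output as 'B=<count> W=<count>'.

Answer: B=9 W=12

Derivation:
-- B to move --
(0,0): flips 2 -> legal
(0,1): flips 2 -> legal
(0,3): flips 1 -> legal
(1,0): flips 2 -> legal
(2,0): flips 1 -> legal
(3,1): flips 2 -> legal
(3,4): no bracket -> illegal
(3,5): no bracket -> illegal
(4,5): flips 1 -> legal
(5,1): flips 1 -> legal
(5,3): no bracket -> illegal
(5,4): no bracket -> illegal
(5,5): flips 1 -> legal
B mobility = 9
-- W to move --
(0,1): no bracket -> illegal
(0,3): no bracket -> illegal
(0,4): flips 1 -> legal
(1,0): flips 1 -> legal
(1,4): flips 2 -> legal
(1,5): flips 2 -> legal
(2,0): flips 1 -> legal
(2,5): flips 2 -> legal
(3,0): flips 2 -> legal
(3,1): flips 1 -> legal
(3,4): flips 3 -> legal
(3,5): no bracket -> illegal
(4,0): flips 1 -> legal
(5,0): flips 1 -> legal
(5,1): no bracket -> illegal
(5,3): no bracket -> illegal
(5,4): flips 1 -> legal
W mobility = 12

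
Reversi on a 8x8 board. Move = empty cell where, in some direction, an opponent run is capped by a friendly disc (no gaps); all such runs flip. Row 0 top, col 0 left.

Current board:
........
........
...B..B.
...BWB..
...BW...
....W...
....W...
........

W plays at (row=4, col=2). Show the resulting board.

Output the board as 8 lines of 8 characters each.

Place W at (4,2); scan 8 dirs for brackets.
Dir NW: first cell '.' (not opp) -> no flip
Dir N: first cell '.' (not opp) -> no flip
Dir NE: opp run (3,3), next='.' -> no flip
Dir W: first cell '.' (not opp) -> no flip
Dir E: opp run (4,3) capped by W -> flip
Dir SW: first cell '.' (not opp) -> no flip
Dir S: first cell '.' (not opp) -> no flip
Dir SE: first cell '.' (not opp) -> no flip
All flips: (4,3)

Answer: ........
........
...B..B.
...BWB..
..WWW...
....W...
....W...
........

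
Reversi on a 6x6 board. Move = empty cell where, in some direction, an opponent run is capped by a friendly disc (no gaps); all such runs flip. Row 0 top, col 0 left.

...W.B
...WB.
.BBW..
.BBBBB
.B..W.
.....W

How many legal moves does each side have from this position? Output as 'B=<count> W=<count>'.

Answer: B=5 W=9

Derivation:
-- B to move --
(0,2): no bracket -> illegal
(0,4): flips 1 -> legal
(1,2): flips 2 -> legal
(2,4): flips 1 -> legal
(4,3): no bracket -> illegal
(4,5): no bracket -> illegal
(5,3): flips 1 -> legal
(5,4): flips 1 -> legal
B mobility = 5
-- W to move --
(0,4): no bracket -> illegal
(1,0): no bracket -> illegal
(1,1): flips 2 -> legal
(1,2): no bracket -> illegal
(1,5): flips 1 -> legal
(2,0): flips 2 -> legal
(2,4): flips 1 -> legal
(2,5): flips 1 -> legal
(3,0): no bracket -> illegal
(4,0): flips 2 -> legal
(4,2): no bracket -> illegal
(4,3): flips 1 -> legal
(4,5): flips 1 -> legal
(5,0): flips 2 -> legal
(5,1): no bracket -> illegal
(5,2): no bracket -> illegal
W mobility = 9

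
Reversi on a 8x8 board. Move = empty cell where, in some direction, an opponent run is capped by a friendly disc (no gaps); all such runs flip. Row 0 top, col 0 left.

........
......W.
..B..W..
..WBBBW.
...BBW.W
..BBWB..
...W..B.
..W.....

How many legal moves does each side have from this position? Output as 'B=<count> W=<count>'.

-- B to move --
(0,5): no bracket -> illegal
(0,6): no bracket -> illegal
(0,7): flips 2 -> legal
(1,4): no bracket -> illegal
(1,5): flips 1 -> legal
(1,7): no bracket -> illegal
(2,1): flips 1 -> legal
(2,3): no bracket -> illegal
(2,4): no bracket -> illegal
(2,6): no bracket -> illegal
(2,7): no bracket -> illegal
(3,1): flips 1 -> legal
(3,7): flips 1 -> legal
(4,1): no bracket -> illegal
(4,2): flips 1 -> legal
(4,6): flips 1 -> legal
(5,6): flips 1 -> legal
(5,7): no bracket -> illegal
(6,1): no bracket -> illegal
(6,2): no bracket -> illegal
(6,4): flips 1 -> legal
(6,5): flips 1 -> legal
(7,1): no bracket -> illegal
(7,3): flips 1 -> legal
(7,4): flips 1 -> legal
B mobility = 12
-- W to move --
(1,1): no bracket -> illegal
(1,2): flips 1 -> legal
(1,3): no bracket -> illegal
(2,1): no bracket -> illegal
(2,3): flips 4 -> legal
(2,4): flips 2 -> legal
(2,6): no bracket -> illegal
(3,1): no bracket -> illegal
(4,1): flips 1 -> legal
(4,2): flips 2 -> legal
(4,6): no bracket -> illegal
(5,1): flips 2 -> legal
(5,6): flips 1 -> legal
(5,7): no bracket -> illegal
(6,1): flips 3 -> legal
(6,2): no bracket -> illegal
(6,4): no bracket -> illegal
(6,5): flips 1 -> legal
(6,7): no bracket -> illegal
(7,5): no bracket -> illegal
(7,6): no bracket -> illegal
(7,7): no bracket -> illegal
W mobility = 9

Answer: B=12 W=9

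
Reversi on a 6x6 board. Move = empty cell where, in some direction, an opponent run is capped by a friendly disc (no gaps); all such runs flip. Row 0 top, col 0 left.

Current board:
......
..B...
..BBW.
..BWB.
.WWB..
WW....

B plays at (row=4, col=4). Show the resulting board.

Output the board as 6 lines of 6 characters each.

Place B at (4,4); scan 8 dirs for brackets.
Dir NW: opp run (3,3) capped by B -> flip
Dir N: first cell 'B' (not opp) -> no flip
Dir NE: first cell '.' (not opp) -> no flip
Dir W: first cell 'B' (not opp) -> no flip
Dir E: first cell '.' (not opp) -> no flip
Dir SW: first cell '.' (not opp) -> no flip
Dir S: first cell '.' (not opp) -> no flip
Dir SE: first cell '.' (not opp) -> no flip
All flips: (3,3)

Answer: ......
..B...
..BBW.
..BBB.
.WWBB.
WW....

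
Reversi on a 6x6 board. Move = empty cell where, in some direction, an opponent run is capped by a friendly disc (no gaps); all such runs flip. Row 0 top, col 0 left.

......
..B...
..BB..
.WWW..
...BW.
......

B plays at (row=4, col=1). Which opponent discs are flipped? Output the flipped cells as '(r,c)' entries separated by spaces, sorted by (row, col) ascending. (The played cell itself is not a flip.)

Answer: (3,2)

Derivation:
Dir NW: first cell '.' (not opp) -> no flip
Dir N: opp run (3,1), next='.' -> no flip
Dir NE: opp run (3,2) capped by B -> flip
Dir W: first cell '.' (not opp) -> no flip
Dir E: first cell '.' (not opp) -> no flip
Dir SW: first cell '.' (not opp) -> no flip
Dir S: first cell '.' (not opp) -> no flip
Dir SE: first cell '.' (not opp) -> no flip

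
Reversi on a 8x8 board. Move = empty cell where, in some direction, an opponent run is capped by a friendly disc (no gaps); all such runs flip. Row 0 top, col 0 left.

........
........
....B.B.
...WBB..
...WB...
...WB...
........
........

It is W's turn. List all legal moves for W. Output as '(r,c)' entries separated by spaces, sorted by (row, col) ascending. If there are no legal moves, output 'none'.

(1,3): no bracket -> illegal
(1,4): no bracket -> illegal
(1,5): flips 1 -> legal
(1,6): no bracket -> illegal
(1,7): flips 3 -> legal
(2,3): no bracket -> illegal
(2,5): flips 1 -> legal
(2,7): no bracket -> illegal
(3,6): flips 2 -> legal
(3,7): no bracket -> illegal
(4,5): flips 1 -> legal
(4,6): no bracket -> illegal
(5,5): flips 2 -> legal
(6,3): no bracket -> illegal
(6,4): no bracket -> illegal
(6,5): flips 1 -> legal

Answer: (1,5) (1,7) (2,5) (3,6) (4,5) (5,5) (6,5)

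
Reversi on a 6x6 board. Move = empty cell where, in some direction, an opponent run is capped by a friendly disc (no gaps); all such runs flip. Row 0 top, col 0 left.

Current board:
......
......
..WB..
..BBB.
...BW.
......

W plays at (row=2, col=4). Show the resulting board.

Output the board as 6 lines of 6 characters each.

Place W at (2,4); scan 8 dirs for brackets.
Dir NW: first cell '.' (not opp) -> no flip
Dir N: first cell '.' (not opp) -> no flip
Dir NE: first cell '.' (not opp) -> no flip
Dir W: opp run (2,3) capped by W -> flip
Dir E: first cell '.' (not opp) -> no flip
Dir SW: opp run (3,3), next='.' -> no flip
Dir S: opp run (3,4) capped by W -> flip
Dir SE: first cell '.' (not opp) -> no flip
All flips: (2,3) (3,4)

Answer: ......
......
..WWW.
..BBW.
...BW.
......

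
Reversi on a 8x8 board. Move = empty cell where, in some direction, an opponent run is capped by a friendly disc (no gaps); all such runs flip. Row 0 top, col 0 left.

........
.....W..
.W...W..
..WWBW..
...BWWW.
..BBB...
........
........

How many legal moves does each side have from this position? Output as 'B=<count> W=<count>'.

-- B to move --
(0,4): no bracket -> illegal
(0,5): no bracket -> illegal
(0,6): no bracket -> illegal
(1,0): flips 2 -> legal
(1,1): no bracket -> illegal
(1,2): no bracket -> illegal
(1,4): no bracket -> illegal
(1,6): flips 1 -> legal
(2,0): no bracket -> illegal
(2,2): no bracket -> illegal
(2,3): flips 1 -> legal
(2,4): no bracket -> illegal
(2,6): flips 2 -> legal
(3,0): no bracket -> illegal
(3,1): flips 2 -> legal
(3,6): flips 2 -> legal
(3,7): no bracket -> illegal
(4,1): no bracket -> illegal
(4,2): no bracket -> illegal
(4,7): flips 3 -> legal
(5,5): no bracket -> illegal
(5,6): flips 1 -> legal
(5,7): no bracket -> illegal
B mobility = 8
-- W to move --
(2,3): flips 1 -> legal
(2,4): flips 1 -> legal
(4,1): no bracket -> illegal
(4,2): flips 1 -> legal
(5,1): no bracket -> illegal
(5,5): no bracket -> illegal
(6,1): flips 3 -> legal
(6,2): flips 1 -> legal
(6,3): flips 3 -> legal
(6,4): flips 1 -> legal
(6,5): flips 2 -> legal
W mobility = 8

Answer: B=8 W=8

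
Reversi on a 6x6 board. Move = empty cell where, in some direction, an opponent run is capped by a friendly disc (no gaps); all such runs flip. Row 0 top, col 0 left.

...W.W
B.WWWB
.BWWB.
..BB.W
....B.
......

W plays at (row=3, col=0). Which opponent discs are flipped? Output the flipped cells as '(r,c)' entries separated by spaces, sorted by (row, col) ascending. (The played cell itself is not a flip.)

Dir NW: edge -> no flip
Dir N: first cell '.' (not opp) -> no flip
Dir NE: opp run (2,1) capped by W -> flip
Dir W: edge -> no flip
Dir E: first cell '.' (not opp) -> no flip
Dir SW: edge -> no flip
Dir S: first cell '.' (not opp) -> no flip
Dir SE: first cell '.' (not opp) -> no flip

Answer: (2,1)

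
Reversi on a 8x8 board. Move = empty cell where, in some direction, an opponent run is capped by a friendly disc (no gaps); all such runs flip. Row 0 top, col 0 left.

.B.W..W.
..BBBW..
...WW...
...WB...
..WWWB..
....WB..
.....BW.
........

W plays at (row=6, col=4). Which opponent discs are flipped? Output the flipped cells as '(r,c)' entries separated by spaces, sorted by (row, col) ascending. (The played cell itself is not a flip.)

Answer: (6,5)

Derivation:
Dir NW: first cell '.' (not opp) -> no flip
Dir N: first cell 'W' (not opp) -> no flip
Dir NE: opp run (5,5), next='.' -> no flip
Dir W: first cell '.' (not opp) -> no flip
Dir E: opp run (6,5) capped by W -> flip
Dir SW: first cell '.' (not opp) -> no flip
Dir S: first cell '.' (not opp) -> no flip
Dir SE: first cell '.' (not opp) -> no flip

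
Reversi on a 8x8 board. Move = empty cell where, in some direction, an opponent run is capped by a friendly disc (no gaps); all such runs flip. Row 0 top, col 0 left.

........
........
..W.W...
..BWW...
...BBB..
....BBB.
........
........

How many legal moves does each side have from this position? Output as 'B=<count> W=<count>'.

Answer: B=6 W=7

Derivation:
-- B to move --
(1,1): flips 2 -> legal
(1,2): flips 1 -> legal
(1,3): no bracket -> illegal
(1,4): flips 2 -> legal
(1,5): no bracket -> illegal
(2,1): no bracket -> illegal
(2,3): flips 2 -> legal
(2,5): flips 1 -> legal
(3,1): no bracket -> illegal
(3,5): flips 2 -> legal
(4,2): no bracket -> illegal
B mobility = 6
-- W to move --
(2,1): no bracket -> illegal
(2,3): no bracket -> illegal
(3,1): flips 1 -> legal
(3,5): no bracket -> illegal
(3,6): no bracket -> illegal
(4,1): no bracket -> illegal
(4,2): flips 1 -> legal
(4,6): no bracket -> illegal
(4,7): no bracket -> illegal
(5,2): flips 1 -> legal
(5,3): flips 1 -> legal
(5,7): no bracket -> illegal
(6,3): no bracket -> illegal
(6,4): flips 2 -> legal
(6,5): no bracket -> illegal
(6,6): flips 2 -> legal
(6,7): flips 2 -> legal
W mobility = 7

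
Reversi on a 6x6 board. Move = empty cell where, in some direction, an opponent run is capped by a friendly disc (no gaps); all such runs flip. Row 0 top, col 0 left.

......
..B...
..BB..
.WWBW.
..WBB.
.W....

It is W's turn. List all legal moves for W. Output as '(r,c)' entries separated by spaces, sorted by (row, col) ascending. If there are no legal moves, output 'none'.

Answer: (0,1) (0,2) (1,3) (1,4) (2,4) (4,5) (5,2) (5,4)

Derivation:
(0,1): flips 2 -> legal
(0,2): flips 2 -> legal
(0,3): no bracket -> illegal
(1,1): no bracket -> illegal
(1,3): flips 1 -> legal
(1,4): flips 1 -> legal
(2,1): no bracket -> illegal
(2,4): flips 1 -> legal
(3,5): no bracket -> illegal
(4,5): flips 2 -> legal
(5,2): flips 1 -> legal
(5,3): no bracket -> illegal
(5,4): flips 2 -> legal
(5,5): no bracket -> illegal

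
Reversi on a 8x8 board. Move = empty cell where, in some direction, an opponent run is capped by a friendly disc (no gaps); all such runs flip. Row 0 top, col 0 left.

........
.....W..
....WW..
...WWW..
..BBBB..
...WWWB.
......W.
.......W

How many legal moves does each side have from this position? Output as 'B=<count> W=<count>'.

Answer: B=13 W=8

Derivation:
-- B to move --
(0,4): no bracket -> illegal
(0,5): flips 3 -> legal
(0,6): flips 3 -> legal
(1,3): no bracket -> illegal
(1,4): flips 2 -> legal
(1,6): flips 2 -> legal
(2,2): flips 1 -> legal
(2,3): flips 2 -> legal
(2,6): flips 1 -> legal
(3,2): no bracket -> illegal
(3,6): no bracket -> illegal
(4,6): no bracket -> illegal
(5,2): flips 3 -> legal
(5,7): no bracket -> illegal
(6,2): flips 1 -> legal
(6,3): flips 2 -> legal
(6,4): flips 2 -> legal
(6,5): flips 2 -> legal
(6,7): no bracket -> illegal
(7,5): no bracket -> illegal
(7,6): flips 1 -> legal
B mobility = 13
-- W to move --
(3,1): flips 1 -> legal
(3,2): flips 1 -> legal
(3,6): flips 1 -> legal
(4,1): no bracket -> illegal
(4,6): flips 1 -> legal
(4,7): no bracket -> illegal
(5,1): flips 1 -> legal
(5,2): flips 1 -> legal
(5,7): flips 1 -> legal
(6,5): no bracket -> illegal
(6,7): flips 2 -> legal
W mobility = 8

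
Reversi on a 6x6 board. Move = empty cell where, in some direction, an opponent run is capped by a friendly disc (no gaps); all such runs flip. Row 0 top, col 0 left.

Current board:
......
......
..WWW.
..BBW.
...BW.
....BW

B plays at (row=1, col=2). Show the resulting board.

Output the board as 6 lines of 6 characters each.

Answer: ......
..B...
..BWW.
..BBW.
...BW.
....BW

Derivation:
Place B at (1,2); scan 8 dirs for brackets.
Dir NW: first cell '.' (not opp) -> no flip
Dir N: first cell '.' (not opp) -> no flip
Dir NE: first cell '.' (not opp) -> no flip
Dir W: first cell '.' (not opp) -> no flip
Dir E: first cell '.' (not opp) -> no flip
Dir SW: first cell '.' (not opp) -> no flip
Dir S: opp run (2,2) capped by B -> flip
Dir SE: opp run (2,3) (3,4), next='.' -> no flip
All flips: (2,2)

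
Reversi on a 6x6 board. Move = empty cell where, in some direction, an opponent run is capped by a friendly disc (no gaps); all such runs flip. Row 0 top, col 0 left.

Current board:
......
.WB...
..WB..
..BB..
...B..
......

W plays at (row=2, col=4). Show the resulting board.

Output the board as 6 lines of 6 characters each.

Place W at (2,4); scan 8 dirs for brackets.
Dir NW: first cell '.' (not opp) -> no flip
Dir N: first cell '.' (not opp) -> no flip
Dir NE: first cell '.' (not opp) -> no flip
Dir W: opp run (2,3) capped by W -> flip
Dir E: first cell '.' (not opp) -> no flip
Dir SW: opp run (3,3), next='.' -> no flip
Dir S: first cell '.' (not opp) -> no flip
Dir SE: first cell '.' (not opp) -> no flip
All flips: (2,3)

Answer: ......
.WB...
..WWW.
..BB..
...B..
......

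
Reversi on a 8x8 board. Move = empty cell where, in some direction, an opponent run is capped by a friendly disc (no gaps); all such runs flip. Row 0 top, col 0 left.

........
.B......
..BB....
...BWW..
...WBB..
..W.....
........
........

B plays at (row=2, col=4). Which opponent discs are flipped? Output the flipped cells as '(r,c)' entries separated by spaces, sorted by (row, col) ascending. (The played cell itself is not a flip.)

Answer: (3,4)

Derivation:
Dir NW: first cell '.' (not opp) -> no flip
Dir N: first cell '.' (not opp) -> no flip
Dir NE: first cell '.' (not opp) -> no flip
Dir W: first cell 'B' (not opp) -> no flip
Dir E: first cell '.' (not opp) -> no flip
Dir SW: first cell 'B' (not opp) -> no flip
Dir S: opp run (3,4) capped by B -> flip
Dir SE: opp run (3,5), next='.' -> no flip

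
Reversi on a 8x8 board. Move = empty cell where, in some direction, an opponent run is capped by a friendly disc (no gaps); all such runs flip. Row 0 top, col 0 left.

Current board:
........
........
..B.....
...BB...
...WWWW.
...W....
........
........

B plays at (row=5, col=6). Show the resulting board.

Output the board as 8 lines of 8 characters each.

Place B at (5,6); scan 8 dirs for brackets.
Dir NW: opp run (4,5) capped by B -> flip
Dir N: opp run (4,6), next='.' -> no flip
Dir NE: first cell '.' (not opp) -> no flip
Dir W: first cell '.' (not opp) -> no flip
Dir E: first cell '.' (not opp) -> no flip
Dir SW: first cell '.' (not opp) -> no flip
Dir S: first cell '.' (not opp) -> no flip
Dir SE: first cell '.' (not opp) -> no flip
All flips: (4,5)

Answer: ........
........
..B.....
...BB...
...WWBW.
...W..B.
........
........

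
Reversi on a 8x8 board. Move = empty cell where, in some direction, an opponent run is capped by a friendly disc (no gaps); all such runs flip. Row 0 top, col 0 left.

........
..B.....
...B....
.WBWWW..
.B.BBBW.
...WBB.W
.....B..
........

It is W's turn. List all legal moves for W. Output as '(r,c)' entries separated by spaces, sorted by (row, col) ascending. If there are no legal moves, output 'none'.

(0,1): flips 2 -> legal
(0,2): no bracket -> illegal
(0,3): no bracket -> illegal
(1,1): no bracket -> illegal
(1,3): flips 1 -> legal
(1,4): no bracket -> illegal
(2,1): no bracket -> illegal
(2,2): no bracket -> illegal
(2,4): no bracket -> illegal
(3,0): no bracket -> illegal
(3,6): no bracket -> illegal
(4,0): no bracket -> illegal
(4,2): flips 3 -> legal
(5,0): no bracket -> illegal
(5,1): flips 1 -> legal
(5,2): flips 1 -> legal
(5,6): flips 3 -> legal
(6,3): no bracket -> illegal
(6,4): flips 3 -> legal
(6,6): flips 2 -> legal
(7,4): no bracket -> illegal
(7,5): flips 3 -> legal
(7,6): no bracket -> illegal

Answer: (0,1) (1,3) (4,2) (5,1) (5,2) (5,6) (6,4) (6,6) (7,5)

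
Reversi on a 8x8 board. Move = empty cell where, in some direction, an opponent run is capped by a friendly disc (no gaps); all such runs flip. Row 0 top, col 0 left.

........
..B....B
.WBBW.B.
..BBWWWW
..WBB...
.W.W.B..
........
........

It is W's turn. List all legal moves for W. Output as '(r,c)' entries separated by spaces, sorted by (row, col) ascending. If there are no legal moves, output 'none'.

Answer: (0,1) (0,2) (0,3) (1,3) (1,5) (1,6) (3,1) (4,5) (5,2) (5,4)

Derivation:
(0,1): flips 2 -> legal
(0,2): flips 3 -> legal
(0,3): flips 1 -> legal
(0,6): no bracket -> illegal
(0,7): no bracket -> illegal
(1,1): no bracket -> illegal
(1,3): flips 3 -> legal
(1,4): no bracket -> illegal
(1,5): flips 1 -> legal
(1,6): flips 1 -> legal
(2,5): no bracket -> illegal
(2,7): no bracket -> illegal
(3,1): flips 2 -> legal
(4,1): no bracket -> illegal
(4,5): flips 2 -> legal
(4,6): no bracket -> illegal
(5,2): flips 1 -> legal
(5,4): flips 3 -> legal
(5,6): no bracket -> illegal
(6,4): no bracket -> illegal
(6,5): no bracket -> illegal
(6,6): no bracket -> illegal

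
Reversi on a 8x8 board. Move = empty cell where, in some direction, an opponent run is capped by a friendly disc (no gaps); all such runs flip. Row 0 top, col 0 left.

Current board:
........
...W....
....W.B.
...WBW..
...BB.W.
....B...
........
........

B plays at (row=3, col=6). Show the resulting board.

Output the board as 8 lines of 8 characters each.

Place B at (3,6); scan 8 dirs for brackets.
Dir NW: first cell '.' (not opp) -> no flip
Dir N: first cell 'B' (not opp) -> no flip
Dir NE: first cell '.' (not opp) -> no flip
Dir W: opp run (3,5) capped by B -> flip
Dir E: first cell '.' (not opp) -> no flip
Dir SW: first cell '.' (not opp) -> no flip
Dir S: opp run (4,6), next='.' -> no flip
Dir SE: first cell '.' (not opp) -> no flip
All flips: (3,5)

Answer: ........
...W....
....W.B.
...WBBB.
...BB.W.
....B...
........
........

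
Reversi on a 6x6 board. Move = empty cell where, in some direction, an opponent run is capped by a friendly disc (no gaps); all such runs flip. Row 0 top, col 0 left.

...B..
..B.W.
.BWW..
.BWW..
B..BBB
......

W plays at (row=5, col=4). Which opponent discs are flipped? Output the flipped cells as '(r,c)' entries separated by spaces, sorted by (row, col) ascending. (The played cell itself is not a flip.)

Dir NW: opp run (4,3) capped by W -> flip
Dir N: opp run (4,4), next='.' -> no flip
Dir NE: opp run (4,5), next=edge -> no flip
Dir W: first cell '.' (not opp) -> no flip
Dir E: first cell '.' (not opp) -> no flip
Dir SW: edge -> no flip
Dir S: edge -> no flip
Dir SE: edge -> no flip

Answer: (4,3)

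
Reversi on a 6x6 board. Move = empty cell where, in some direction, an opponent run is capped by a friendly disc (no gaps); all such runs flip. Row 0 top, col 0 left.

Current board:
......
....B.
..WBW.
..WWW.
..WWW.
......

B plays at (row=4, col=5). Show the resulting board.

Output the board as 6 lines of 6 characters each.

Place B at (4,5); scan 8 dirs for brackets.
Dir NW: opp run (3,4) capped by B -> flip
Dir N: first cell '.' (not opp) -> no flip
Dir NE: edge -> no flip
Dir W: opp run (4,4) (4,3) (4,2), next='.' -> no flip
Dir E: edge -> no flip
Dir SW: first cell '.' (not opp) -> no flip
Dir S: first cell '.' (not opp) -> no flip
Dir SE: edge -> no flip
All flips: (3,4)

Answer: ......
....B.
..WBW.
..WWB.
..WWWB
......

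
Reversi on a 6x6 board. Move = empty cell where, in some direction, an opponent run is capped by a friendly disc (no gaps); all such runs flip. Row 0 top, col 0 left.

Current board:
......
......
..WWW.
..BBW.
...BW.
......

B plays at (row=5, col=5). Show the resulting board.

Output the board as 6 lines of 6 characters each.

Answer: ......
......
..WWW.
..BBW.
...BB.
.....B

Derivation:
Place B at (5,5); scan 8 dirs for brackets.
Dir NW: opp run (4,4) capped by B -> flip
Dir N: first cell '.' (not opp) -> no flip
Dir NE: edge -> no flip
Dir W: first cell '.' (not opp) -> no flip
Dir E: edge -> no flip
Dir SW: edge -> no flip
Dir S: edge -> no flip
Dir SE: edge -> no flip
All flips: (4,4)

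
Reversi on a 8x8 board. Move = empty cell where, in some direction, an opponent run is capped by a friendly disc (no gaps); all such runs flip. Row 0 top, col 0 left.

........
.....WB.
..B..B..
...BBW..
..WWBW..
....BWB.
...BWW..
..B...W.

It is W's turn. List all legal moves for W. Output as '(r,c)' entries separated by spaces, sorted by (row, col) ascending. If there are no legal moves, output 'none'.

(0,5): no bracket -> illegal
(0,6): no bracket -> illegal
(0,7): flips 3 -> legal
(1,1): flips 3 -> legal
(1,2): no bracket -> illegal
(1,3): no bracket -> illegal
(1,4): no bracket -> illegal
(1,7): flips 1 -> legal
(2,1): no bracket -> illegal
(2,3): flips 2 -> legal
(2,4): flips 4 -> legal
(2,6): no bracket -> illegal
(2,7): no bracket -> illegal
(3,1): no bracket -> illegal
(3,2): flips 2 -> legal
(3,6): no bracket -> illegal
(4,6): no bracket -> illegal
(4,7): flips 1 -> legal
(5,2): no bracket -> illegal
(5,3): flips 2 -> legal
(5,7): flips 1 -> legal
(6,1): no bracket -> illegal
(6,2): flips 1 -> legal
(6,6): no bracket -> illegal
(6,7): flips 1 -> legal
(7,1): no bracket -> illegal
(7,3): no bracket -> illegal
(7,4): no bracket -> illegal

Answer: (0,7) (1,1) (1,7) (2,3) (2,4) (3,2) (4,7) (5,3) (5,7) (6,2) (6,7)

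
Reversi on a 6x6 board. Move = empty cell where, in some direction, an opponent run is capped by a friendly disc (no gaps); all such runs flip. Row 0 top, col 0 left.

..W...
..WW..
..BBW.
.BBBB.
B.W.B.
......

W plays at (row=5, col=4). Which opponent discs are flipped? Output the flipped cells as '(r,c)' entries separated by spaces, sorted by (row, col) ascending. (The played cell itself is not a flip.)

Dir NW: first cell '.' (not opp) -> no flip
Dir N: opp run (4,4) (3,4) capped by W -> flip
Dir NE: first cell '.' (not opp) -> no flip
Dir W: first cell '.' (not opp) -> no flip
Dir E: first cell '.' (not opp) -> no flip
Dir SW: edge -> no flip
Dir S: edge -> no flip
Dir SE: edge -> no flip

Answer: (3,4) (4,4)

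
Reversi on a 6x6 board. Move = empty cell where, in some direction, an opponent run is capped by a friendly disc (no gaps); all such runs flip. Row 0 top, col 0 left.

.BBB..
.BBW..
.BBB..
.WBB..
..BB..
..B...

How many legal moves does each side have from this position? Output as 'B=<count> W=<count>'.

Answer: B=7 W=3

Derivation:
-- B to move --
(0,4): flips 1 -> legal
(1,4): flips 1 -> legal
(2,0): flips 1 -> legal
(2,4): flips 1 -> legal
(3,0): flips 1 -> legal
(4,0): flips 1 -> legal
(4,1): flips 1 -> legal
B mobility = 7
-- W to move --
(0,0): no bracket -> illegal
(0,4): no bracket -> illegal
(1,0): flips 2 -> legal
(1,4): no bracket -> illegal
(2,0): no bracket -> illegal
(2,4): no bracket -> illegal
(3,0): no bracket -> illegal
(3,4): flips 2 -> legal
(4,1): no bracket -> illegal
(4,4): no bracket -> illegal
(5,1): no bracket -> illegal
(5,3): flips 4 -> legal
(5,4): no bracket -> illegal
W mobility = 3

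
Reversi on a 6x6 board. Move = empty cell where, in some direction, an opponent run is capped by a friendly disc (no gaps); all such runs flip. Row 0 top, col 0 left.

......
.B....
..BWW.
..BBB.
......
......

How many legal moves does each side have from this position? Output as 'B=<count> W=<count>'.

-- B to move --
(1,2): flips 1 -> legal
(1,3): flips 1 -> legal
(1,4): flips 2 -> legal
(1,5): flips 1 -> legal
(2,5): flips 2 -> legal
(3,5): no bracket -> illegal
B mobility = 5
-- W to move --
(0,0): no bracket -> illegal
(0,1): no bracket -> illegal
(0,2): no bracket -> illegal
(1,0): no bracket -> illegal
(1,2): no bracket -> illegal
(1,3): no bracket -> illegal
(2,0): no bracket -> illegal
(2,1): flips 1 -> legal
(2,5): no bracket -> illegal
(3,1): no bracket -> illegal
(3,5): no bracket -> illegal
(4,1): flips 1 -> legal
(4,2): flips 1 -> legal
(4,3): flips 1 -> legal
(4,4): flips 1 -> legal
(4,5): flips 1 -> legal
W mobility = 6

Answer: B=5 W=6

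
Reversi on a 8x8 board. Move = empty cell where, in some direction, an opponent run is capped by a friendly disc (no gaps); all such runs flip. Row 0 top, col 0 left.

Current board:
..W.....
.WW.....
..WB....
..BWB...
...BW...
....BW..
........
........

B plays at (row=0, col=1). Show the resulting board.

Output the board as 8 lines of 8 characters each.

Place B at (0,1); scan 8 dirs for brackets.
Dir NW: edge -> no flip
Dir N: edge -> no flip
Dir NE: edge -> no flip
Dir W: first cell '.' (not opp) -> no flip
Dir E: opp run (0,2), next='.' -> no flip
Dir SW: first cell '.' (not opp) -> no flip
Dir S: opp run (1,1), next='.' -> no flip
Dir SE: opp run (1,2) capped by B -> flip
All flips: (1,2)

Answer: .BW.....
.WB.....
..WB....
..BWB...
...BW...
....BW..
........
........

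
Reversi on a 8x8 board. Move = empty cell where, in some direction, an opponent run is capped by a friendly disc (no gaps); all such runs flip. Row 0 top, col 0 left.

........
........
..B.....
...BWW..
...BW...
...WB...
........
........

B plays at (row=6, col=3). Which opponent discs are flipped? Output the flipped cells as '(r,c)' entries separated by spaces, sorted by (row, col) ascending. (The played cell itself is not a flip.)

Answer: (5,3)

Derivation:
Dir NW: first cell '.' (not opp) -> no flip
Dir N: opp run (5,3) capped by B -> flip
Dir NE: first cell 'B' (not opp) -> no flip
Dir W: first cell '.' (not opp) -> no flip
Dir E: first cell '.' (not opp) -> no flip
Dir SW: first cell '.' (not opp) -> no flip
Dir S: first cell '.' (not opp) -> no flip
Dir SE: first cell '.' (not opp) -> no flip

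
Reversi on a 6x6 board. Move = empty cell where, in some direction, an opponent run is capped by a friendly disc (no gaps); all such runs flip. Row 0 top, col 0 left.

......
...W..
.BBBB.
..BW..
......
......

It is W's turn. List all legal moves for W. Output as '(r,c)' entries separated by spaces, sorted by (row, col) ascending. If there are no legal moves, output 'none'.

Answer: (1,1) (1,5) (3,1) (3,5)

Derivation:
(1,0): no bracket -> illegal
(1,1): flips 1 -> legal
(1,2): no bracket -> illegal
(1,4): no bracket -> illegal
(1,5): flips 1 -> legal
(2,0): no bracket -> illegal
(2,5): no bracket -> illegal
(3,0): no bracket -> illegal
(3,1): flips 2 -> legal
(3,4): no bracket -> illegal
(3,5): flips 1 -> legal
(4,1): no bracket -> illegal
(4,2): no bracket -> illegal
(4,3): no bracket -> illegal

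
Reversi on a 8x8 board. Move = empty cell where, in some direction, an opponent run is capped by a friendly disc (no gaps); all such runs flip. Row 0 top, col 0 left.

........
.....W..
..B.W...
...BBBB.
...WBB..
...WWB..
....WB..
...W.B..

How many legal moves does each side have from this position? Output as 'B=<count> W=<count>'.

-- B to move --
(0,4): no bracket -> illegal
(0,5): no bracket -> illegal
(0,6): flips 2 -> legal
(1,3): flips 1 -> legal
(1,4): flips 1 -> legal
(1,6): no bracket -> illegal
(2,3): no bracket -> illegal
(2,5): no bracket -> illegal
(2,6): no bracket -> illegal
(3,2): flips 2 -> legal
(4,2): flips 3 -> legal
(5,2): flips 3 -> legal
(6,2): flips 1 -> legal
(6,3): flips 4 -> legal
(7,2): no bracket -> illegal
(7,4): flips 2 -> legal
B mobility = 9
-- W to move --
(1,1): no bracket -> illegal
(1,2): no bracket -> illegal
(1,3): no bracket -> illegal
(2,1): no bracket -> illegal
(2,3): flips 1 -> legal
(2,5): flips 1 -> legal
(2,6): flips 2 -> legal
(2,7): flips 2 -> legal
(3,1): no bracket -> illegal
(3,2): no bracket -> illegal
(3,7): no bracket -> illegal
(4,2): flips 1 -> legal
(4,6): flips 4 -> legal
(4,7): no bracket -> illegal
(5,6): flips 1 -> legal
(6,6): flips 1 -> legal
(7,4): no bracket -> illegal
(7,6): flips 1 -> legal
W mobility = 9

Answer: B=9 W=9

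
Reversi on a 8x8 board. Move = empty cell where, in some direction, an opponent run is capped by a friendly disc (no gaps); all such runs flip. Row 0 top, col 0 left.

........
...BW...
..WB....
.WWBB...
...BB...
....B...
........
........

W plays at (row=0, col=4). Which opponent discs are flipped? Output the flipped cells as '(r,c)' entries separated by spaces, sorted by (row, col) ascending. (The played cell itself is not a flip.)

Answer: (1,3)

Derivation:
Dir NW: edge -> no flip
Dir N: edge -> no flip
Dir NE: edge -> no flip
Dir W: first cell '.' (not opp) -> no flip
Dir E: first cell '.' (not opp) -> no flip
Dir SW: opp run (1,3) capped by W -> flip
Dir S: first cell 'W' (not opp) -> no flip
Dir SE: first cell '.' (not opp) -> no flip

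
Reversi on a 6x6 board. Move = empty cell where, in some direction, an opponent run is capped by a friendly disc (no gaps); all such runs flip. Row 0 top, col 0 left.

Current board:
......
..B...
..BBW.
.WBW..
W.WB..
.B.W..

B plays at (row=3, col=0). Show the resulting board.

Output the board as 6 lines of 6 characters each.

Answer: ......
..B...
..BBW.
BBBW..
W.WB..
.B.W..

Derivation:
Place B at (3,0); scan 8 dirs for brackets.
Dir NW: edge -> no flip
Dir N: first cell '.' (not opp) -> no flip
Dir NE: first cell '.' (not opp) -> no flip
Dir W: edge -> no flip
Dir E: opp run (3,1) capped by B -> flip
Dir SW: edge -> no flip
Dir S: opp run (4,0), next='.' -> no flip
Dir SE: first cell '.' (not opp) -> no flip
All flips: (3,1)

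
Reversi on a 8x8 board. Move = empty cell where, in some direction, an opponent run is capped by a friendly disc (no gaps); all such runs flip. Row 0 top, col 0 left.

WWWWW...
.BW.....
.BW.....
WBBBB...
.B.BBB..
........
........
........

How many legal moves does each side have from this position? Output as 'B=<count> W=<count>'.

-- B to move --
(0,5): no bracket -> illegal
(1,0): no bracket -> illegal
(1,3): flips 2 -> legal
(1,4): no bracket -> illegal
(1,5): no bracket -> illegal
(2,0): no bracket -> illegal
(2,3): flips 1 -> legal
(4,0): no bracket -> illegal
B mobility = 2
-- W to move --
(1,0): flips 1 -> legal
(2,0): flips 2 -> legal
(2,3): no bracket -> illegal
(2,4): no bracket -> illegal
(2,5): no bracket -> illegal
(3,5): flips 4 -> legal
(3,6): no bracket -> illegal
(4,0): flips 1 -> legal
(4,2): flips 1 -> legal
(4,6): no bracket -> illegal
(5,0): no bracket -> illegal
(5,1): flips 4 -> legal
(5,2): flips 1 -> legal
(5,3): no bracket -> illegal
(5,4): no bracket -> illegal
(5,5): flips 2 -> legal
(5,6): no bracket -> illegal
W mobility = 8

Answer: B=2 W=8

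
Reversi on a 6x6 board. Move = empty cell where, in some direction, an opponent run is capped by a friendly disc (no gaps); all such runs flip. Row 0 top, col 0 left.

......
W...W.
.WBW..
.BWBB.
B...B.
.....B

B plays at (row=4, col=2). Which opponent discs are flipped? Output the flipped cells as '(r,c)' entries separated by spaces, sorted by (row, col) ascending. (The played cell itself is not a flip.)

Dir NW: first cell 'B' (not opp) -> no flip
Dir N: opp run (3,2) capped by B -> flip
Dir NE: first cell 'B' (not opp) -> no flip
Dir W: first cell '.' (not opp) -> no flip
Dir E: first cell '.' (not opp) -> no flip
Dir SW: first cell '.' (not opp) -> no flip
Dir S: first cell '.' (not opp) -> no flip
Dir SE: first cell '.' (not opp) -> no flip

Answer: (3,2)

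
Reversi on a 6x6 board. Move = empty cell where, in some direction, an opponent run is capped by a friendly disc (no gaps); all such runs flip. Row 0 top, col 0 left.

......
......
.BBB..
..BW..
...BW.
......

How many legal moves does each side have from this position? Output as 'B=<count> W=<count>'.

Answer: B=3 W=5

Derivation:
-- B to move --
(2,4): no bracket -> illegal
(3,4): flips 1 -> legal
(3,5): no bracket -> illegal
(4,2): no bracket -> illegal
(4,5): flips 1 -> legal
(5,3): no bracket -> illegal
(5,4): no bracket -> illegal
(5,5): flips 2 -> legal
B mobility = 3
-- W to move --
(1,0): no bracket -> illegal
(1,1): flips 1 -> legal
(1,2): no bracket -> illegal
(1,3): flips 1 -> legal
(1,4): no bracket -> illegal
(2,0): no bracket -> illegal
(2,4): no bracket -> illegal
(3,0): no bracket -> illegal
(3,1): flips 1 -> legal
(3,4): no bracket -> illegal
(4,1): no bracket -> illegal
(4,2): flips 1 -> legal
(5,2): no bracket -> illegal
(5,3): flips 1 -> legal
(5,4): no bracket -> illegal
W mobility = 5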